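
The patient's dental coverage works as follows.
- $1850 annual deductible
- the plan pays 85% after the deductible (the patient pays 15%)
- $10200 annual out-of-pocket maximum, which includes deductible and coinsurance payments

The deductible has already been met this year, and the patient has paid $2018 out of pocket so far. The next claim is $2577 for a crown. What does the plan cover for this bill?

With the deductible met, the entire $2577 is subject to coinsurance.
Coinsurance: $2577 × 15% = $386.55.
Year-to-date out-of-pocket becomes $2018 + $386.55 = $2404.55, still under the $10200 maximum, so no cap applies.
The insurer covers the remainder: $2577 − $386.55 = $2190.45.

$2190.45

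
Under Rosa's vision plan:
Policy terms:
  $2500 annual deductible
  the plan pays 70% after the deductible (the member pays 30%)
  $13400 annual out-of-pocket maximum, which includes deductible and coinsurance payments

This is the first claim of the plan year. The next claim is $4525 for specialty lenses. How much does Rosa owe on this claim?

Nothing has been paid toward the $2500 deductible, so the first $2500 of this charge is applied there.
That leaves $4525 − $2500 = $2025 for coinsurance.
Coinsurance: $2025 × 30% = $607.50.
That puts the member's cost at $2500 + $607.50 = $3107.50 before any cap.
Total out-of-pocket so far would be $0 + $3107.50 = $3107.50, below the $13400 cap — no reduction.

$3107.50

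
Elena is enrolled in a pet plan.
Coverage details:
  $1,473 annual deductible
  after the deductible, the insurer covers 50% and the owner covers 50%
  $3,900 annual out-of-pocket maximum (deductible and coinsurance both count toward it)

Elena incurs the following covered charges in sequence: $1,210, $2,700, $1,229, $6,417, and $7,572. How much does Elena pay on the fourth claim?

#1 ($1,210): all of it applies to the deductible. Cost to owner: $1,210. OOP to date $1,210.
#2 ($2,700): $263 to deductible, leaving $2,437; 50% of $2,437 = $1,218.50. Cost to owner: $1,481.50. OOP to date $2,691.50.
#3 ($1,229): deductible already satisfied, so owner's share is 50% × $1,229 = $614.50. Cost to owner: $614.50. OOP to date $3,306.
#4 ($6,417): deductible already satisfied, so owner's share is 50% × $6,417 = $3,208.50. That would push OOP to $6,514.50, over the $3,900 cap, so owner pays $3,900 − $3,306 = $594.

$594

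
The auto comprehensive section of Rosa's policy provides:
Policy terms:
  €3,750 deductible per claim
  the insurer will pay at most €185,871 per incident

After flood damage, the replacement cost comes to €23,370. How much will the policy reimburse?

€19,620

After the deductible, €23,370 − €3,750 = €19,620 remains.
€19,620 is within the €185,871 limit, so the insurer pays €19,620.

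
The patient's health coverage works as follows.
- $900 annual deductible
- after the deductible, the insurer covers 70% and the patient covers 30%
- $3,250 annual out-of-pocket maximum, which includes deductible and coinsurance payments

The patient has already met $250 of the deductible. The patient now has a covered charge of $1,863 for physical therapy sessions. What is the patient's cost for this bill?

$1,013.90

Deductible still to meet: $900 − $250 = $650.
After the $650 deductible portion, $1,863 − $650 = $1,213 is subject to coinsurance.
Coinsurance: $1,213 × 30% = $363.90.
That puts the patient's cost at $650 + $363.90 = $1,013.90 before any cap.
Total out-of-pocket so far would be $250 + $1,013.90 = $1,263.90, below the $3,250 cap — no reduction.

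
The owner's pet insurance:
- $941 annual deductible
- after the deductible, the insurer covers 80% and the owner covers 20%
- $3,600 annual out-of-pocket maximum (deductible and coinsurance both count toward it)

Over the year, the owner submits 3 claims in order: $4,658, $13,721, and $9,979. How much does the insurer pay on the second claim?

Claim 1 ($4,658): $941 to deductible, leaving $3,717; 20% of $3,717 = $743.40. Owner owes $1,684.40 (running OOP $1,684.40). Insurer: $4,658 − $1,684.40 = $2,973.60.
Claim 2 ($13,721): deductible met; 20% of $13,721 = $2,744.20. Adding that to $1,684.40 gives $4,428.60, past the $3,600 cap; owner pays only $3,600 − $1,684.40 = $1,915.60. Insurer: $13,721 − $1,915.60 = $11,805.40.

$11,805.40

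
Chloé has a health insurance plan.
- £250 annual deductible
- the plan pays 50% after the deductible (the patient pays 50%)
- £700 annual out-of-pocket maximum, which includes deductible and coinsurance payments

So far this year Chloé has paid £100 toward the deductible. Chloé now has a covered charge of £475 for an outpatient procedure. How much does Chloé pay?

Remaining deductible: £250 − £100 = £150.
After the £150 deductible portion, £475 − £150 = £325 is subject to coinsurance.
50% of £325 = £162.50 falls to the patient.
That puts the patient's cost at £150 + £162.50 = £312.50 before any cap.
Total out-of-pocket so far would be £100 + £312.50 = £412.50, below the £700 cap — no reduction.

£312.50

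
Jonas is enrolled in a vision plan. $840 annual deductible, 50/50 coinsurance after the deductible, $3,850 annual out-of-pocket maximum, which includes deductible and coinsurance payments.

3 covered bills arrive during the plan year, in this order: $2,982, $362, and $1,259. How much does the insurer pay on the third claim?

Claim 1 ($2,982): $840 to deductible, leaving $2,142; coinsurance $2,142 × 50% = $1,071. Member pays $1,911; OOP now $1,911. Plan pays $2,982 − $1,911 = $1,071.
Claim 2 ($362): deductible already satisfied, so member's share is 50% × $362 = $181. Cost to member: $181. OOP to date $2,092. Plan pays $362 − $181 = $181.
Claim 3 ($1,259): deductible already satisfied, so member's share is 50% × $1,259 = $629.50. Cost to member: $629.50. OOP to date $2,721.50. Insurer: $1,259 − $629.50 = $629.50.

$629.50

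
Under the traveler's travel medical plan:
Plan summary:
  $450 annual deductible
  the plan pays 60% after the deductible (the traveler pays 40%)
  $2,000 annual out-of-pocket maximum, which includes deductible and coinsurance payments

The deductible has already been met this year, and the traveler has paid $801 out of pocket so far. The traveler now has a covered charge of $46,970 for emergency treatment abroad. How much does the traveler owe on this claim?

$1,199

The deductible is already satisfied, so the full bill goes to coinsurance.
Traveler's 40% share of $46,970 is $18,788.
Adding $18,788 to the $801 already spent would give $19,589, which exceeds the $2,000 cap; the traveler pays just $2,000 − $801 = $1,199.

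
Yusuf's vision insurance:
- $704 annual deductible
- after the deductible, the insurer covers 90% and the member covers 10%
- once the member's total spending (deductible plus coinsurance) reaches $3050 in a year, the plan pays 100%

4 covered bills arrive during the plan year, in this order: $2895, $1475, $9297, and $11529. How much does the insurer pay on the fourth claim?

#1 ($2895): $704 finishes the deductible; $2191 goes to coinsurance; 10% of $2191 = $219.10. Member pays $923.10; OOP now $923.10. Insurer: $2895 − $923.10 = $1971.90.
#2 ($1475): deductible already satisfied, so member's share is 10% × $1475 = $147.50. Cost to member: $147.50. OOP to date $1070.60. Insurer: $1475 − $147.50 = $1327.50.
#3 ($9297): deductible already satisfied, so member's share is 10% × $9297 = $929.70. Cost to member: $929.70. OOP to date $2000.30. Insurer: $9297 − $929.70 = $8367.30.
#4 ($11529): deductible met; 10% of $11529 = $1152.90. Adding that to $2000.30 gives $3153.20, past the $3050 cap; member pays only $3050 − $2000.30 = $1049.70. Insurer: $11529 − $1049.70 = $10479.30.

$10479.30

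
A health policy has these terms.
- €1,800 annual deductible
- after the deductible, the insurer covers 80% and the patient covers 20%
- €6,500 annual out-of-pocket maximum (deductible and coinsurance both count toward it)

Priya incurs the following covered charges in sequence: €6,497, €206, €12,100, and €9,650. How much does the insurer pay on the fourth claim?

€8,350.60

#1 (€6,497): deductible takes €1,800, €4,697 remains; coinsurance €4,697 × 20% = €939.40. Patient pays €2,739.40; OOP now €2,739.40. Insurer: €6,497 − €2,739.40 = €3,757.60.
#2 (€206): deductible already satisfied, so patient's share is 20% × €206 = €41.20. Cost to patient: €41.20. OOP to date €2,780.60. Plan pays €206 − €41.20 = €164.80.
#3 (€12,100): 20% coinsurance on €12,100 = €2,420. Patient pays €2,420; OOP now €5,200.60. Plan pays €12,100 − €2,420 = €9,680.
#4 (€9,650): deductible already satisfied, so patient's share is 20% × €9,650 = €1,930. OOP would hit €7,130.60 > €6,500, so the cap limits the patient to €6,500 − €5,200.60 = €1,299.40. Insurer: €9,650 − €1,299.40 = €8,350.60.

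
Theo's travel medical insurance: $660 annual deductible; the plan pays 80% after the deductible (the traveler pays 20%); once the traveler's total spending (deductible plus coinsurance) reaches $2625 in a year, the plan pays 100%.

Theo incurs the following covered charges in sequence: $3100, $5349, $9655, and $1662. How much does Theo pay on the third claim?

Claim 1 — $3100: $660 finishes the deductible; $2440 goes to coinsurance; 20% of $2440 = $488. Traveler pays $1148; OOP now $1148.
Claim 2 — $5349: deductible met; 20% of $5349 = $1069.80. Traveler owes $1069.80 (running OOP $2217.80).
Claim 3 — $9655: 20% coinsurance on $9655 = $1931. OOP would hit $4148.80 > $2625, so the cap limits the traveler to $2625 − $2217.80 = $407.20.

$407.20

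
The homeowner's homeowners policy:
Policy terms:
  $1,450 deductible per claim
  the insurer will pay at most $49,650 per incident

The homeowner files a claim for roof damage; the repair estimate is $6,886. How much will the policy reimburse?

$5,436

After the deductible, $6,886 − $1,450 = $5,436 remains.
$5,436 is within the $49,650 limit, so the insurer pays $5,436.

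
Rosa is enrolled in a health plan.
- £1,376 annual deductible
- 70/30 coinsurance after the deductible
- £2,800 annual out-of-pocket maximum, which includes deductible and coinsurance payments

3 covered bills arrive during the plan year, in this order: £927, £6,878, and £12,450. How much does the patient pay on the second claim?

£1,873

#1 (£927): all of it applies to the deductible. Patient owes £927 (running OOP £927).
#2 (£6,878): £449 to deductible, leaving £6,429; coinsurance £6,429 × 30% = £1,928.70. Deductible plus coinsurance: £449 + £1,928.70 = £2,377.70. OOP would hit £3,304.70 > £2,800, so the cap limits the patient to £2,800 − £927 = £1,873.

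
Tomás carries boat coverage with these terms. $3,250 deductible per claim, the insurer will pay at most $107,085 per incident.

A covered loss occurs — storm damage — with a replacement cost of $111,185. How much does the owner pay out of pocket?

Less the $3,250 deductible: $111,185 − $3,250 = $107,935.
Since $107,935 > $107,085, the payout is capped at $107,085.
Owner's share is the uncovered remainder: $111,185 − $107,085 = $4,100.

$4,100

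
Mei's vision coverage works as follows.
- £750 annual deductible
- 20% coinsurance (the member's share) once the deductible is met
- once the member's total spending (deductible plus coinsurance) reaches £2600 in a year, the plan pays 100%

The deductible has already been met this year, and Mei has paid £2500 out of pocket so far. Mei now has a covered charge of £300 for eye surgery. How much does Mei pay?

With the deductible met, the entire £300 is subject to coinsurance.
Coinsurance: £300 × 20% = £60.
Total out-of-pocket so far would be £2500 + £60 = £2560, below the £2600 cap — no reduction.

£60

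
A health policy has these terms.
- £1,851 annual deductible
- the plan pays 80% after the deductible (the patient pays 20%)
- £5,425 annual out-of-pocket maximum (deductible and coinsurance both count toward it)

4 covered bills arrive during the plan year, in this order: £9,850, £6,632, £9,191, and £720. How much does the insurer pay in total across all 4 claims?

Claim 1 — £9,850: £1,851 to deductible, leaving £7,999; patient's 20% is £1,599.80. Cost to patient: £3,450.80. OOP to date £3,450.80. Plan pays £9,850 − £3,450.80 = £6,399.20.
Claim 2 — £6,632: deductible already satisfied, so patient's share is 20% × £6,632 = £1,326.40. Cost to patient: £1,326.40. OOP to date £4,777.20. Insurer: £6,632 − £1,326.40 = £5,305.60.
Claim 3 — £9,191: 20% coinsurance on £9,191 = £1,838.20. Adding that to £4,777.20 gives £6,615.40, past the £5,425 cap; patient pays only £5,425 − £4,777.20 = £647.80. Insurer: £9,191 − £647.80 = £8,543.20.
Claim 4 — £720: deductible already satisfied, so patient's share is 20% × £720 = £144. OOP would hit £5,569 > £5,425, so the cap limits the patient to £5,425 − £5,425 = £0. Plan pays £720 − £0 = £720.
Insurer total: £6,399.20 + £5,305.60 + £8,543.20 + £720 = £20,968.

£20,968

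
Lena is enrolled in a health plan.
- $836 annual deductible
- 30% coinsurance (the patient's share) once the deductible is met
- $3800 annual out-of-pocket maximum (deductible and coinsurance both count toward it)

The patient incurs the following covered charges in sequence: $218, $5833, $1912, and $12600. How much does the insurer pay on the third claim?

$1338.40

#1 ($218): all of it applies to the deductible. Patient pays $218; OOP now $218. Insurer: $218 − $218 = $0.
#2 ($5833): $618 finishes the deductible; $5215 goes to coinsurance; patient's 30% is $1564.50. Patient pays $2182.50; OOP now $2400.50. Plan pays $5833 − $2182.50 = $3650.50.
#3 ($1912): deductible met; 30% of $1912 = $573.60. Cost to patient: $573.60. OOP to date $2974.10. Insurer: $1912 − $573.60 = $1338.40.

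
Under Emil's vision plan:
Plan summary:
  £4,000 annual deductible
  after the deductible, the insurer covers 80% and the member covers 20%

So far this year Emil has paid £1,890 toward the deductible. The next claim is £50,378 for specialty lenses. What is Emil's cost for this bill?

£11,763.60

£1,890 of the £4,000 deductible is already met, leaving £2,110.
After the £2,110 deductible portion, £50,378 − £2,110 = £48,268 is subject to coinsurance.
Member's 20% share of £48,268 is £9,653.60.
So the member owes £2,110 + £9,653.60 = £11,763.60.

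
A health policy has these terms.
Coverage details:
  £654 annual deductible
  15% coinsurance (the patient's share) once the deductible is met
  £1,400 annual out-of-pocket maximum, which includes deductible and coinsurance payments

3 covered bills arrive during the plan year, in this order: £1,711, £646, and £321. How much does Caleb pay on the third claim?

£48.15

#1 (£1,711): £654 to deductible, leaving £1,057; 15% of £1,057 = £158.55. Patient owes £812.55 (running OOP £812.55).
#2 (£646): deductible already satisfied, so patient's share is 15% × £646 = £96.90. Cost to patient: £96.90. OOP to date £909.45.
#3 (£321): 15% coinsurance on £321 = £48.15. Patient owes £48.15 (running OOP £957.60).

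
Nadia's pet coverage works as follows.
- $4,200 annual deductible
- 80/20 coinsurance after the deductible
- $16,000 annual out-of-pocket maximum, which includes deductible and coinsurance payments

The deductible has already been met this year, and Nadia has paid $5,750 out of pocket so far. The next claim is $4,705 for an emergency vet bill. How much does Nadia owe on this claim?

With the deductible met, the entire $4,705 is subject to coinsurance.
Owner's 20% share of $4,705 is $941.
Year-to-date out-of-pocket becomes $5,750 + $941 = $6,691, still under the $16,000 maximum, so no cap applies.

$941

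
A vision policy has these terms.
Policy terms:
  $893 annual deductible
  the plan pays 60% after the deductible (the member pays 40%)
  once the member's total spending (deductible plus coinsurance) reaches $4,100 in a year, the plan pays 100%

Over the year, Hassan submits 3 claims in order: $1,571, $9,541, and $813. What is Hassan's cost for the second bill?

Bill 1, $1,571: $893 to deductible, leaving $678; coinsurance $678 × 40% = $271.20. Cost to member: $1,164.20. OOP to date $1,164.20.
Bill 2, $9,541: 40% coinsurance on $9,541 = $3,816.40. That would push OOP to $4,980.60, over the $4,100 cap, so member pays $4,100 − $1,164.20 = $2,935.80.

$2,935.80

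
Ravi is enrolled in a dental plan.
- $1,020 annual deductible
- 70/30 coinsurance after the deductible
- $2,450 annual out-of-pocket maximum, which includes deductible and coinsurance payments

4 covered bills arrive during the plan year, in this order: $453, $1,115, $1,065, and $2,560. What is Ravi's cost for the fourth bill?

$768

#1 ($453): all of it applies to the deductible. Patient pays $453; OOP now $453.
#2 ($1,115): $567 to deductible, leaving $548; patient's 30% is $164.40. Patient pays $731.40; OOP now $1,184.40.
#3 ($1,065): deductible already satisfied, so patient's share is 30% × $1,065 = $319.50. Patient pays $319.50; OOP now $1,503.90.
#4 ($2,560): 30% coinsurance on $2,560 = $768. Cost to patient: $768. OOP to date $2,271.90.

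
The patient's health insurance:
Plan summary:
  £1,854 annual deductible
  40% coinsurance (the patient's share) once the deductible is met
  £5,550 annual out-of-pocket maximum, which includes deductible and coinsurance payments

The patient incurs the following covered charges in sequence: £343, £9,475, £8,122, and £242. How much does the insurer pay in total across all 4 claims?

£12,632

Claim 1 (£343): entire amount goes to the deductible. Patient pays £343; OOP now £343. Insurer: £343 − £343 = £0.
Claim 2 (£9,475): £1,511 to deductible, leaving £7,964; coinsurance £7,964 × 40% = £3,185.60. Patient owes £4,696.60 (running OOP £5,039.60). Insurer: £9,475 − £4,696.60 = £4,778.40.
Claim 3 (£8,122): deductible met; 40% of £8,122 = £3,248.80. That would push OOP to £8,288.40, over the £5,550 cap, so patient pays £5,550 − £5,039.60 = £510.40. Plan pays £8,122 − £510.40 = £7,611.60.
Claim 4 (£242): 40% coinsurance on £242 = £96.80. Adding that to £5,550 gives £5,646.80, past the £5,550 cap; patient pays only £5,550 − £5,550 = £0. Plan pays £242 − £0 = £242.
Insurer total: £0 + £4,778.40 + £7,611.60 + £242 = £12,632.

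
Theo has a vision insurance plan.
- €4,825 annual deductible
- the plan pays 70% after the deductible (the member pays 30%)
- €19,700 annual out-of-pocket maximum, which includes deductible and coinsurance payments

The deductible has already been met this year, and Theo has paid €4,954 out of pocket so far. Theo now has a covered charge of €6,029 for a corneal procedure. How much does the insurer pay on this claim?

With the deductible met, the entire €6,029 is subject to coinsurance.
Member's 30% share of €6,029 is €1,808.70.
Total out-of-pocket so far would be €4,954 + €1,808.70 = €6,762.70, below the €19,700 cap — no reduction.
The plan picks up €6,029 − €1,808.70 = €4,220.30.

€4,220.30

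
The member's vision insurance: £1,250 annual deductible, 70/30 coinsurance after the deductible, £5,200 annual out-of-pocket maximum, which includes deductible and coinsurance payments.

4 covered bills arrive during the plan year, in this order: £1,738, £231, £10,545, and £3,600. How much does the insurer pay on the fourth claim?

Claim 1 — £1,738: deductible takes £1,250, £488 remains; member's 30% is £146.40. Cost to member: £1,396.40. OOP to date £1,396.40. Insurer: £1,738 − £1,396.40 = £341.60.
Claim 2 — £231: deductible met; 30% of £231 = £69.30. Member pays £69.30; OOP now £1,465.70. Insurer: £231 − £69.30 = £161.70.
Claim 3 — £10,545: 30% coinsurance on £10,545 = £3,163.50. Member owes £3,163.50 (running OOP £4,629.20). Plan pays £10,545 − £3,163.50 = £7,381.50.
Claim 4 — £3,600: deductible already satisfied, so member's share is 30% × £3,600 = £1,080. That would push OOP to £5,709.20, over the £5,200 cap, so member pays £5,200 − £4,629.20 = £570.80. Plan pays £3,600 − £570.80 = £3,029.20.

£3,029.20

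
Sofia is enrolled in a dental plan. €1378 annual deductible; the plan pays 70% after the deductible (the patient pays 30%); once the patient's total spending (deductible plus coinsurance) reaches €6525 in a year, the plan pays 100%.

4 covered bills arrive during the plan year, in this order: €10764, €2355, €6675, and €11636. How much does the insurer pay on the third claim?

Claim 1 — €10764: deductible takes €1378, €9386 remains; 30% of €9386 = €2815.80. Cost to patient: €4193.80. OOP to date €4193.80. Insurer: €10764 − €4193.80 = €6570.20.
Claim 2 — €2355: deductible already satisfied, so patient's share is 30% × €2355 = €706.50. Cost to patient: €706.50. OOP to date €4900.30. Plan pays €2355 − €706.50 = €1648.50.
Claim 3 — €6675: deductible already satisfied, so patient's share is 30% × €6675 = €2002.50. That would push OOP to €6902.80, over the €6525 cap, so patient pays €6525 − €4900.30 = €1624.70. Insurer: €6675 − €1624.70 = €5050.30.

€5050.30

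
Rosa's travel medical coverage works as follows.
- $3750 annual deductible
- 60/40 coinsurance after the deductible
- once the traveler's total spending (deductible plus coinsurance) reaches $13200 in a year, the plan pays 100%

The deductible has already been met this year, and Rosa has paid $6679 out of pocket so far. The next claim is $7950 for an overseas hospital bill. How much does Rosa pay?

$3180

With the deductible met, the entire $7950 is subject to coinsurance.
40% of $7950 = $3180 falls to the traveler.
Cumulative spending $6679 + $3180 = $9859 stays under the $13200 maximum.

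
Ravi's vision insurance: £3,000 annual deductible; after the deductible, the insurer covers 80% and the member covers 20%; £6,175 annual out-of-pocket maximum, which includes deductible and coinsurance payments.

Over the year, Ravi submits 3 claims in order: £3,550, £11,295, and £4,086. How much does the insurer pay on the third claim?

£3,280

Bill 1, £3,550: £3,000 finishes the deductible; £550 goes to coinsurance; member's 20% is £110. Cost to member: £3,110. OOP to date £3,110. Plan pays £3,550 − £3,110 = £440.
Bill 2, £11,295: 20% coinsurance on £11,295 = £2,259. Cost to member: £2,259. OOP to date £5,369. Insurer: £11,295 − £2,259 = £9,036.
Bill 3, £4,086: deductible met; 20% of £4,086 = £817.20. That would push OOP to £6,186.20, over the £6,175 cap, so member pays £6,175 − £5,369 = £806. Insurer: £4,086 − £806 = £3,280.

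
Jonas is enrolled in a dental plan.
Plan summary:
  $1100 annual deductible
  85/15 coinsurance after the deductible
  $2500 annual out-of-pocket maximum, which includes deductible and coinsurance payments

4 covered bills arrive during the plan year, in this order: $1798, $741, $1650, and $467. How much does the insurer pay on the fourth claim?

$396.95

Claim 1 ($1798): $1100 finishes the deductible; $698 goes to coinsurance; patient's 15% is $104.70. Patient owes $1204.70 (running OOP $1204.70). Insurer: $1798 − $1204.70 = $593.30.
Claim 2 ($741): deductible met; 15% of $741 = $111.15. Cost to patient: $111.15. OOP to date $1315.85. Insurer: $741 − $111.15 = $629.85.
Claim 3 ($1650): 15% coinsurance on $1650 = $247.50. Patient pays $247.50; OOP now $1563.35. Insurer: $1650 − $247.50 = $1402.50.
Claim 4 ($467): deductible already satisfied, so patient's share is 15% × $467 = $70.05. Patient owes $70.05 (running OOP $1633.40). Plan pays $467 − $70.05 = $396.95.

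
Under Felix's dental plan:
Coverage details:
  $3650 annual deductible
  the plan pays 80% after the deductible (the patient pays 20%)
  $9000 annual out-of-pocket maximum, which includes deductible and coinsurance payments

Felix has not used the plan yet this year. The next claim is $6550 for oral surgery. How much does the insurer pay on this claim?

Nothing has been paid toward the $3650 deductible, so the first $3650 of this charge is applied there.
The remaining $2900 (= $6550 − $3650) moves to coinsurance.
20% of $2900 = $580 falls to the patient.
So the patient owes $3650 + $580 = $4230 before any cap.
Cumulative spending $0 + $4230 = $4230 stays under the $9000 maximum.
Insurer pays the balance: $6550 − $4230 = $2320.

$2320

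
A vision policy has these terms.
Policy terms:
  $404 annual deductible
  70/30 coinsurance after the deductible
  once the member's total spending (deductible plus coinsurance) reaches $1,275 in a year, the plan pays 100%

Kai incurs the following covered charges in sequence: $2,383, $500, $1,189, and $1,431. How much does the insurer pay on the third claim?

Claim 1 ($2,383): $404 to deductible, leaving $1,979; 30% of $1,979 = $593.70. Member owes $997.70 (running OOP $997.70). Plan pays $2,383 − $997.70 = $1,385.30.
Claim 2 ($500): deductible already satisfied, so member's share is 30% × $500 = $150. Cost to member: $150. OOP to date $1,147.70. Insurer: $500 − $150 = $350.
Claim 3 ($1,189): deductible already satisfied, so member's share is 30% × $1,189 = $356.70. OOP would hit $1,504.40 > $1,275, so the cap limits the member to $1,275 − $1,147.70 = $127.30. Insurer: $1,189 − $127.30 = $1,061.70.

$1,061.70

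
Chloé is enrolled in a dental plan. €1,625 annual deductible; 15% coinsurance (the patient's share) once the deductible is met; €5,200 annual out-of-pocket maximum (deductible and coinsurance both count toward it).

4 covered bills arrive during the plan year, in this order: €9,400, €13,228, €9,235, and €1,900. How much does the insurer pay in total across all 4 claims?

€28,563

Bill 1, €9,400: €1,625 finishes the deductible; €7,775 goes to coinsurance; 15% of €7,775 = €1,166.25. Patient owes €2,791.25 (running OOP €2,791.25). Insurer: €9,400 − €2,791.25 = €6,608.75.
Bill 2, €13,228: 15% coinsurance on €13,228 = €1,984.20. Cost to patient: €1,984.20. OOP to date €4,775.45. Insurer: €13,228 − €1,984.20 = €11,243.80.
Bill 3, €9,235: deductible met; 15% of €9,235 = €1,385.25. That would push OOP to €6,160.70, over the €5,200 cap, so patient pays €5,200 − €4,775.45 = €424.55. Plan pays €9,235 − €424.55 = €8,810.45.
Bill 4, €1,900: 15% coinsurance on €1,900 = €285. Adding that to €5,200 gives €5,485, past the €5,200 cap; patient pays only €5,200 − €5,200 = €0. Insurer: €1,900 − €0 = €1,900.
Insurer total = bills − patient's total = €33,763 − €5,200 = €28,563.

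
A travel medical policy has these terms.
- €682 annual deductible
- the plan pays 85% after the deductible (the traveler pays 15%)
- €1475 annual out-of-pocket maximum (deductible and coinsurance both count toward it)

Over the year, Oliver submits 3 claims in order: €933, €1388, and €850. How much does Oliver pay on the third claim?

Bill 1, €933: deductible takes €682, €251 remains; coinsurance €251 × 15% = €37.65. Traveler pays €719.65; OOP now €719.65.
Bill 2, €1388: 15% coinsurance on €1388 = €208.20. Traveler pays €208.20; OOP now €927.85.
Bill 3, €850: deductible already satisfied, so traveler's share is 15% × €850 = €127.50. Traveler pays €127.50; OOP now €1055.35.

€127.50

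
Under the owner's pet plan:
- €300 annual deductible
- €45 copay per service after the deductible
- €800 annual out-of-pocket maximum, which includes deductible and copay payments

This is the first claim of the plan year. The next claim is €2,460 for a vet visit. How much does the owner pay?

Deductible not yet touched, so the first €300 of the bill goes to the deductible.
That leaves €2,460 − €300 = €2,160 for the copay.
Copay on this service: €45.
So the owner owes €300 + €45 = €345 before any cap.
Year-to-date out-of-pocket becomes €0 + €345 = €345, still under the €800 maximum, so no cap applies.

€345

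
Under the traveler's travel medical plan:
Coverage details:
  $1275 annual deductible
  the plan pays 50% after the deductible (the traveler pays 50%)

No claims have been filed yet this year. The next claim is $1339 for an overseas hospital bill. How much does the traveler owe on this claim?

$1307

Nothing has been paid toward the $1275 deductible, so the first $1275 of this charge is applied there.
The remaining $64 (= $1339 − $1275) moves to coinsurance.
50% of $64 = $32 falls to the traveler.
That puts the traveler's cost at $1275 + $32 = $1307.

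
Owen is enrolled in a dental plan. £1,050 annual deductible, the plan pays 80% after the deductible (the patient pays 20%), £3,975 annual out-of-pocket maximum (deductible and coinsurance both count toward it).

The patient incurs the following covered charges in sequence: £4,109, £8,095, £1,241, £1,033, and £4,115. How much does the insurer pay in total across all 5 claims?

Bill 1, £4,109: £1,050 finishes the deductible; £3,059 goes to coinsurance; 20% of £3,059 = £611.80. Patient pays £1,661.80; OOP now £1,661.80. Plan pays £4,109 − £1,661.80 = £2,447.20.
Bill 2, £8,095: deductible already satisfied, so patient's share is 20% × £8,095 = £1,619. Patient pays £1,619; OOP now £3,280.80. Insurer: £8,095 − £1,619 = £6,476.
Bill 3, £1,241: deductible already satisfied, so patient's share is 20% × £1,241 = £248.20. Cost to patient: £248.20. OOP to date £3,529. Plan pays £1,241 − £248.20 = £992.80.
Bill 4, £1,033: deductible met; 20% of £1,033 = £206.60. Patient pays £206.60; OOP now £3,735.60. Plan pays £1,033 − £206.60 = £826.40.
Bill 5, £4,115: 20% coinsurance on £4,115 = £823. OOP would hit £4,558.60 > £3,975, so the cap limits the patient to £3,975 − £3,735.60 = £239.40. Insurer: £4,115 − £239.40 = £3,875.60.
Insurer total: £2,447.20 + £6,476 + £992.80 + £826.40 + £3,875.60 = £14,618.

£14,618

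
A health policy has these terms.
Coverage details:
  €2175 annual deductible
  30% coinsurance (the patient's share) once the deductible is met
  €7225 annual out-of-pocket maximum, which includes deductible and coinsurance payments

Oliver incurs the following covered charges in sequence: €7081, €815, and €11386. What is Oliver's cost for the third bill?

€3333.70

#1 (€7081): deductible takes €2175, €4906 remains; patient's 30% is €1471.80. Patient owes €3646.80 (running OOP €3646.80).
#2 (€815): deductible met; 30% of €815 = €244.50. Cost to patient: €244.50. OOP to date €3891.30.
#3 (€11386): deductible met; 30% of €11386 = €3415.80. OOP would hit €7307.10 > €7225, so the cap limits the patient to €7225 − €3891.30 = €3333.70.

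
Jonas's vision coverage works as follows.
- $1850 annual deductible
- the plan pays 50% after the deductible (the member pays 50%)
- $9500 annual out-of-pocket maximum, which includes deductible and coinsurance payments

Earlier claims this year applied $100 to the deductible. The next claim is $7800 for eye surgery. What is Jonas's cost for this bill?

$4775

Deductible still to meet: $1850 − $100 = $1750.
The remaining $6050 (= $7800 − $1750) moves to coinsurance.
Coinsurance: $6050 × 50% = $3025.
So the member owes $1750 + $3025 = $4775 before any cap.
Year-to-date out-of-pocket becomes $100 + $4775 = $4875, still under the $9500 maximum, so no cap applies.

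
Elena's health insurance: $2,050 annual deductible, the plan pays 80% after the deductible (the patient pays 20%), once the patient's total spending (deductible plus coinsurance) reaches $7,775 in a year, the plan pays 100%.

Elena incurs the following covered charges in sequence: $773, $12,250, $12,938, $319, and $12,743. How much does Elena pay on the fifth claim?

Claim 1 ($773): entire amount goes to the deductible. Patient owes $773 (running OOP $773).
Claim 2 ($12,250): $1,277 finishes the deductible; $10,973 goes to coinsurance; patient's 20% is $2,194.60. Patient pays $3,471.60; OOP now $4,244.60.
Claim 3 ($12,938): deductible met; 20% of $12,938 = $2,587.60. Patient owes $2,587.60 (running OOP $6,832.20).
Claim 4 ($319): deductible met; 20% of $319 = $63.80. Patient pays $63.80; OOP now $6,896.
Claim 5 ($12,743): 20% coinsurance on $12,743 = $2,548.60. That would push OOP to $9,444.60, over the $7,775 cap, so patient pays $7,775 − $6,896 = $879.

$879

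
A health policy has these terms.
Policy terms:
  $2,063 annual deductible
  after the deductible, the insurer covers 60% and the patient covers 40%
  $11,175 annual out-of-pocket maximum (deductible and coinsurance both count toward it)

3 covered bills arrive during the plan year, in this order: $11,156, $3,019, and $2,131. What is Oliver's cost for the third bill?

#1 ($11,156): deductible takes $2,063, $9,093 remains; 40% of $9,093 = $3,637.20. Patient owes $5,700.20 (running OOP $5,700.20).
#2 ($3,019): deductible already satisfied, so patient's share is 40% × $3,019 = $1,207.60. Patient owes $1,207.60 (running OOP $6,907.80).
#3 ($2,131): deductible met; 40% of $2,131 = $852.40. Cost to patient: $852.40. OOP to date $7,760.20.

$852.40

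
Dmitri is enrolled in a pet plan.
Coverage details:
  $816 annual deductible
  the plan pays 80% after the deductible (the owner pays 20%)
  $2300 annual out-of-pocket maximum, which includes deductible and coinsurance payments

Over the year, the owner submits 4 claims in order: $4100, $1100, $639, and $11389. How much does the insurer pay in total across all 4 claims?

Bill 1, $4100: deductible takes $816, $3284 remains; coinsurance $3284 × 20% = $656.80. Owner owes $1472.80 (running OOP $1472.80). Plan pays $4100 − $1472.80 = $2627.20.
Bill 2, $1100: 20% coinsurance on $1100 = $220. Owner owes $220 (running OOP $1692.80). Insurer: $1100 − $220 = $880.
Bill 3, $639: 20% coinsurance on $639 = $127.80. Owner owes $127.80 (running OOP $1820.60). Insurer: $639 − $127.80 = $511.20.
Bill 4, $11389: 20% coinsurance on $11389 = $2277.80. That would push OOP to $4098.40, over the $2300 cap, so owner pays $2300 − $1820.60 = $479.40. Plan pays $11389 − $479.40 = $10909.60.
Insurer total = bills − owner's total = $17228 − $2300 = $14928.

$14928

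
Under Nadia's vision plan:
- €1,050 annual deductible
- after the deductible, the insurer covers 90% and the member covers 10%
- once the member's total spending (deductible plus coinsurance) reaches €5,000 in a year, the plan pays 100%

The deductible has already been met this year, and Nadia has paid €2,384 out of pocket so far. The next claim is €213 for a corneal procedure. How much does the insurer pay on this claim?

The deductible is already satisfied, so the full bill goes to coinsurance.
Member's 10% share of €213 is €21.30.
Total out-of-pocket so far would be €2,384 + €21.30 = €2,405.30, below the €5,000 cap — no reduction.
The insurer covers the remainder: €213 − €21.30 = €191.70.

€191.70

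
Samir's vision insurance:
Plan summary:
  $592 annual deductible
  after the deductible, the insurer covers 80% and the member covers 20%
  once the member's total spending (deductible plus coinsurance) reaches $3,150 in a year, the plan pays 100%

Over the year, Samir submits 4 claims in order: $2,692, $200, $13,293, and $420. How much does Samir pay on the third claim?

Bill 1, $2,692: $592 to deductible, leaving $2,100; coinsurance $2,100 × 20% = $420. Cost to member: $1,012. OOP to date $1,012.
Bill 2, $200: 20% coinsurance on $200 = $40. Member owes $40 (running OOP $1,052).
Bill 3, $13,293: deductible met; 20% of $13,293 = $2,658.60. OOP would hit $3,710.60 > $3,150, so the cap limits the member to $3,150 − $1,052 = $2,098.

$2,098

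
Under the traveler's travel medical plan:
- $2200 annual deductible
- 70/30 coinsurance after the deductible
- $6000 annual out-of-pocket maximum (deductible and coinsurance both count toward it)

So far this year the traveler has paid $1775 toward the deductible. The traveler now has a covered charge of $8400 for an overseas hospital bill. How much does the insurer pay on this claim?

Deductible still to meet: $2200 − $1775 = $425.
That leaves $8400 − $425 = $7975 for coinsurance.
Traveler's 30% share of $7975 is $2392.50.
Traveler responsibility before any cap: $425 + $2392.50 = $2817.50.
Total out-of-pocket so far would be $1775 + $2817.50 = $4592.50, below the $6000 cap — no reduction.
Insurer pays the balance: $8400 − $2817.50 = $5582.50.

$5582.50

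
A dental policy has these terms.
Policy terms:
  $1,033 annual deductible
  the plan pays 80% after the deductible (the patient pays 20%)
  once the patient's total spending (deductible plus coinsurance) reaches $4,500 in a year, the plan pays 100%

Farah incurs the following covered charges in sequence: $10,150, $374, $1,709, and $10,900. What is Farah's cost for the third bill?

$341.80

Bill 1, $10,150: $1,033 finishes the deductible; $9,117 goes to coinsurance; 20% of $9,117 = $1,823.40. Patient pays $2,856.40; OOP now $2,856.40.
Bill 2, $374: 20% coinsurance on $374 = $74.80. Patient pays $74.80; OOP now $2,931.20.
Bill 3, $1,709: deductible met; 20% of $1,709 = $341.80. Patient owes $341.80 (running OOP $3,273).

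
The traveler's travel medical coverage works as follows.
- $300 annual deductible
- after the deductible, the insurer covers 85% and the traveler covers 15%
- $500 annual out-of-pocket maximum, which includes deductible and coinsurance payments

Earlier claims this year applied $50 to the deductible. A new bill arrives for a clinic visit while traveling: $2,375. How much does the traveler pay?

$450

Deductible still to meet: $300 − $50 = $250.
The remaining $2,125 (= $2,375 − $250) moves to coinsurance.
15% of $2,125 = $318.75 falls to the traveler.
So the traveler owes $250 + $318.75 = $568.75 before any cap.
Adding $568.75 to the $50 already spent would give $618.75, which exceeds the $500 cap; the traveler pays just $500 − $50 = $450.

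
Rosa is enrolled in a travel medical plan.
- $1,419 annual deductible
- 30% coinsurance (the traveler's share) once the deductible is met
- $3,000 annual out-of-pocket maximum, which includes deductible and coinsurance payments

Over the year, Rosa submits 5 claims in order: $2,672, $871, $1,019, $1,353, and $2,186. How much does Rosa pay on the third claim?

#1 ($2,672): deductible takes $1,419, $1,253 remains; 30% of $1,253 = $375.90. Traveler pays $1,794.90; OOP now $1,794.90.
#2 ($871): 30% coinsurance on $871 = $261.30. Cost to traveler: $261.30. OOP to date $2,056.20.
#3 ($1,019): 30% coinsurance on $1,019 = $305.70. Traveler owes $305.70 (running OOP $2,361.90).

$305.70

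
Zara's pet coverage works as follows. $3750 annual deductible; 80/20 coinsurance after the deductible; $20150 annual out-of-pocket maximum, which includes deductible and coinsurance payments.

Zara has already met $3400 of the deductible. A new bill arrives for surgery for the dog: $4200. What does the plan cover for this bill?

$3080

Remaining deductible: $3750 − $3400 = $350.
That leaves $4200 − $350 = $3850 for coinsurance.
Coinsurance: $3850 × 20% = $770.
Owner responsibility before any cap: $350 + $770 = $1120.
Cumulative spending $3400 + $1120 = $4520 stays under the $20150 maximum.
The insurer covers the remainder: $4200 − $1120 = $3080.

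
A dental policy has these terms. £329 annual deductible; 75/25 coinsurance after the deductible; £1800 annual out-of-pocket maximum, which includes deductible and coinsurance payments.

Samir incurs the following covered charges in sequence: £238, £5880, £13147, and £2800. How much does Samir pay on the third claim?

£23.75

Claim 1 (£238): all of it applies to the deductible. Patient owes £238 (running OOP £238).
Claim 2 (£5880): deductible takes £91, £5789 remains; 25% of £5789 = £1447.25. Cost to patient: £1538.25. OOP to date £1776.25.
Claim 3 (£13147): 25% coinsurance on £13147 = £3286.75. OOP would hit £5063 > £1800, so the cap limits the patient to £1800 − £1776.25 = £23.75.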